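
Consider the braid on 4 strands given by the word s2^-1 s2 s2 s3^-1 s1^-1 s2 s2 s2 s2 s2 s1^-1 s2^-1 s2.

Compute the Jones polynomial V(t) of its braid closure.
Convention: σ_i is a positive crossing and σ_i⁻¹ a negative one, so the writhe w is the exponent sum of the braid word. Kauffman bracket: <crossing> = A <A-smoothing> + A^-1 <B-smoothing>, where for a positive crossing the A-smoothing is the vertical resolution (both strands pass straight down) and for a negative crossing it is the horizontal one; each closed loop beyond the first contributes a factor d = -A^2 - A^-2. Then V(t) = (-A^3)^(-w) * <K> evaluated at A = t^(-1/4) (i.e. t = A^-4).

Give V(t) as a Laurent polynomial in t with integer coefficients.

The presented braid s2^-1 s2 s2 s3^-1 s1^-1 s2 s2 s2 s2 s2 s1^-1 s2^-1 s2 on 4 strands reduces by inverse Markov moves (closure unchanged at each step):
  Deconjugate: the word is γ·β·γ⁻¹ with γ = s2^-1 s2 (prefix) and γ⁻¹ = s2^-1 s2 (suffix); strip both.
Reduced to β = s2 s3^-1 s1^-1 s2 s2 s2 s2 s2 s1^-1 on 4 strands, 9 crossings.
Compute on β:
Braid: s2 s3^-1 s1^-1 s2 s2 s2 s2 s2 s1^-1 on 4 strands, 9 crossings.
Writhe w = (#positive) - (#negative) = 6 - 3 = 3.
Computing the Kauffman bracket via state sum. There are 2^9 = 512 states.
Smooth each crossing (0=||, 1=⌣⌢); contribution A^(Σ sign_k(1-2s_k)) * d^(L-1).
Tabulate the states by total A-exponent and number of loops L (A-exp: L × count):
  A^9: L=3 ×1
  A^7: L=2 ×8, L=4 ×1
  A^5: L=1 ×17, L=3 ×19
  A^3: L=2 ×63, L=4 ×21
  A^1: L=3 ×111, L=5 ×15
  A^-1: L=4 ×120, L=6 ×6
  A^-3: L=5 ×83, L=7 ×1
  A^-5: L=6 ×36
  A^-7: L=7 ×9
  A^-9: L=8 ×1
Each group contributes A^e * Σ count * d^(L-1):
Powers of d = -A^2 - A^-2: d^2 = A^4 + 2 + A^-4; d^3 = -A^6 - 3*A^2 - 3*A^-2 - A^-6; d^4 = A^8 + 4*A^4 + 6 + 4*A^-4 + A^-8; d^5 = -A^10 - 5*A^6 - 10*A^2 - 10*A^-2 - 5*A^-6 - A^-10; d^6 = A^12 + 6*A^8 + 15*A^4 + 20 + 15*A^-4 + 6*A^-8 + A^-12; d^7 = -A^14 - 7*A^10 - 21*A^6 - 35*A^2 - 35*A^-2 - 21*A^-6 - 7*A^-10 - A^-14.
  A^9 * (d^2) = A^13 + 2*A^9 + A^5
  A^7 * (8*d + d^3) = -A^13 - 11*A^9 - 11*A^5 - A
  A^5 * (17 + 19*d^2) = 19*A^9 + 55*A^5 + 19*A
  A^3 * (63*d + 21*d^3) = -21*A^9 - 126*A^5 - 126*A - 21*A^-3
  A^1 * (111*d^2 + 15*d^4) = 15*A^9 + 171*A^5 + 312*A + 171*A^-3 + 15*A^-7
  A^-1 * (120*d^3 + 6*d^5) = -6*A^9 - 150*A^5 - 420*A - 420*A^-3 - 150*A^-7 - 6*A^-11
  A^-3 * (83*d^4 + d^6) = A^9 + 89*A^5 + 347*A + 518*A^-3 + 347*A^-7 + 89*A^-11 + A^-15
  A^-5 * (36*d^5) = -36*A^5 - 180*A - 360*A^-3 - 360*A^-7 - 180*A^-11 - 36*A^-15
  A^-7 * (9*d^6) = 9*A^5 + 54*A + 135*A^-3 + 180*A^-7 + 135*A^-11 + 54*A^-15 + 9*A^-19
  A^-9 * (d^7) = -A^5 - 7*A - 21*A^-3 - 35*A^-7 - 35*A^-11 - 21*A^-15 - 7*A^-19 - A^-23
Summing the groups: <K> = -A^9 + A^5 - 2*A + 2*A^-3 - 3*A^-7 + 3*A^-11 - 2*A^-15 + 2*A^-19 - A^-23
Normalise by the writhe: (-A^3)^(-w) = (-A^3)^(-3) = -A^-9, so f(A) = -A^-9 * <K> = 1 - A^-4 + 2*A^-8 - 2*A^-12 + 3*A^-16 - 3*A^-20 + 2*A^-24 - 2*A^-28 + A^-32.
Substitute A = t^(-1/4), i.e. A^e → t^(-e/4): V(t) = t^8 - 2*t^7 + 2*t^6 - 3*t^5 + 3*t^4 - 2*t^3 + 2*t^2 - t + 1

Answer: t^8 - 2*t^7 + 2*t^6 - 3*t^5 + 3*t^4 - 2*t^3 + 2*t^2 - t + 1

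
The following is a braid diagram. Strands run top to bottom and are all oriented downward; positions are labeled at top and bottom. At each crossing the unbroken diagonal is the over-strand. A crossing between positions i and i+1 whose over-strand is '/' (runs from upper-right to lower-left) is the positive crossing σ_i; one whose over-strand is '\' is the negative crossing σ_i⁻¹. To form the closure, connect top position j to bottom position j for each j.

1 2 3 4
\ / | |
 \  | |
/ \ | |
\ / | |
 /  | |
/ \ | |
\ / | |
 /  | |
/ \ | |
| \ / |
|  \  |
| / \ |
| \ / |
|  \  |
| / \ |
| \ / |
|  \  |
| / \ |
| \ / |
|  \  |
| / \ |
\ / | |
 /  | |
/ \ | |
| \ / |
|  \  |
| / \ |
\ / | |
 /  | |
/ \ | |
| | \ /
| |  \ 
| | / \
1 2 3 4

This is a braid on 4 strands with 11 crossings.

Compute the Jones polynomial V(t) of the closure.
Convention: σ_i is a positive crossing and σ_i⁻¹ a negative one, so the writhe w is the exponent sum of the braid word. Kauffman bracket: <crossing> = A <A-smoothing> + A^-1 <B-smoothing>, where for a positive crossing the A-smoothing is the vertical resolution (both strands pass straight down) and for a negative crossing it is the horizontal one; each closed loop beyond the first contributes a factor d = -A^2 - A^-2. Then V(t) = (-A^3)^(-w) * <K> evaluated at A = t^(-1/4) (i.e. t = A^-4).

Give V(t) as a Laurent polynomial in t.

-t^2 + 2*t - 2 + 4*t^-1 - 4*t^-2 + 4*t^-3 - 3*t^-4 + 2*t^-5 - t^-6

Derivation:
Reading the diagram top to bottom ('/'-over between positions i,i+1 = s_i, '\'-over = s_i^-1): braid word = s1^-1 s1 s1 s2^-1 s2^-1 s2^-1 s2^-1 s1 s2^-1 s1 s3^-1.
The presented braid s1^-1 s1 s1 s2^-1 s2^-1 s2^-1 s2^-1 s1 s2^-1 s1 s3^-1 on 4 strands reduces by inverse Markov moves (closure unchanged at each step):
  Destabilize: the word has the form β·s3^-1 where s3^-1 occurs only as the final letter (β ∈ B_3); drop it and the last strand → 3 strands.
  Deconjugate: the word is γ·β·γ⁻¹ with γ = s1^-1 (prefix) and γ⁻¹ = s1 (suffix); strip both.
Reduced to β = s1 s1 s2^-1 s2^-1 s2^-1 s2^-1 s1 s2^-1 on 3 strands, 8 crossings.
Compute on β:
Braid: s1 s1 s2^-1 s2^-1 s2^-1 s2^-1 s1 s2^-1 on 3 strands, 8 crossings.
Writhe w = (#positive) - (#negative) = 3 - 5 = -2.
Enumerate smoothing states for the bracket polynomial. There are 2^8 = 256 states.
Each crossing splits two ways (0=vertical, 1=horizontal). The state's weight is A^(#A-smoothings - #B-smoothings) * d^(loops - 1).
Tabulate the states by total A-exponent and number of loops L (A-exp: L × count):
  A^8: L=6 ×1
  A^6: L=5 ×8
  A^4: L=4 ×27, L=6 ×1
  A^2: L=3 ×48, L=5 ×8
  A^0: L=2 ×47, L=4 ×22, L=6 ×1
  A^-2: L=1 ×23, L=3 ×29, L=5 ×4
  A^-4: L=2 ×22, L=4 ×6
  A^-6: L=3 ×8
  A^-8: L=4 ×1
Each group contributes A^e * Σ count * d^(L-1):
Powers of d = -A^2 - A^-2: d^2 = A^4 + 2 + A^-4; d^3 = -A^6 - 3*A^2 - 3*A^-2 - A^-6; d^4 = A^8 + 4*A^4 + 6 + 4*A^-4 + A^-8; d^5 = -A^10 - 5*A^6 - 10*A^2 - 10*A^-2 - 5*A^-6 - A^-10.
  A^8 * (d^5) = -A^18 - 5*A^14 - 10*A^10 - 10*A^6 - 5*A^2 - A^-2
  A^6 * (8*d^4) = 8*A^14 + 32*A^10 + 48*A^6 + 32*A^2 + 8*A^-2
  A^4 * (27*d^3 + d^5) = -A^14 - 32*A^10 - 91*A^6 - 91*A^2 - 32*A^-2 - A^-6
  A^2 * (48*d^2 + 8*d^4) = 8*A^10 + 80*A^6 + 144*A^2 + 80*A^-2 + 8*A^-6
  A^0 * (47*d + 22*d^3 + d^5) = -A^10 - 27*A^6 - 123*A^2 - 123*A^-2 - 27*A^-6 - A^-10
  A^-2 * (23 + 29*d^2 + 4*d^4) = 4*A^6 + 45*A^2 + 105*A^-2 + 45*A^-6 + 4*A^-10
  A^-4 * (22*d + 6*d^3) = -6*A^2 - 40*A^-2 - 40*A^-6 - 6*A^-10
  A^-6 * (8*d^2) = 8*A^-2 + 16*A^-6 + 8*A^-10
  A^-8 * (d^3) = -A^-2 - 3*A^-6 - 3*A^-10 - A^-14
Summing the groups: <K> = -A^18 + 2*A^14 - 3*A^10 + 4*A^6 - 4*A^2 + 4*A^-2 - 2*A^-6 + 2*A^-10 - A^-14
Normalise by the writhe: (-A^3)^(-w) = (-A^3)^(2) = A^6, so f(A) = A^6 * <K> = -A^24 + 2*A^20 - 3*A^16 + 4*A^12 - 4*A^8 + 4*A^4 - 2 + 2*A^-4 - A^-8.
Substitute A = t^(-1/4), i.e. A^e → t^(-e/4): V(t) = -t^2 + 2*t - 2 + 4*t^-1 - 4*t^-2 + 4*t^-3 - 3*t^-4 + 2*t^-5 - t^-6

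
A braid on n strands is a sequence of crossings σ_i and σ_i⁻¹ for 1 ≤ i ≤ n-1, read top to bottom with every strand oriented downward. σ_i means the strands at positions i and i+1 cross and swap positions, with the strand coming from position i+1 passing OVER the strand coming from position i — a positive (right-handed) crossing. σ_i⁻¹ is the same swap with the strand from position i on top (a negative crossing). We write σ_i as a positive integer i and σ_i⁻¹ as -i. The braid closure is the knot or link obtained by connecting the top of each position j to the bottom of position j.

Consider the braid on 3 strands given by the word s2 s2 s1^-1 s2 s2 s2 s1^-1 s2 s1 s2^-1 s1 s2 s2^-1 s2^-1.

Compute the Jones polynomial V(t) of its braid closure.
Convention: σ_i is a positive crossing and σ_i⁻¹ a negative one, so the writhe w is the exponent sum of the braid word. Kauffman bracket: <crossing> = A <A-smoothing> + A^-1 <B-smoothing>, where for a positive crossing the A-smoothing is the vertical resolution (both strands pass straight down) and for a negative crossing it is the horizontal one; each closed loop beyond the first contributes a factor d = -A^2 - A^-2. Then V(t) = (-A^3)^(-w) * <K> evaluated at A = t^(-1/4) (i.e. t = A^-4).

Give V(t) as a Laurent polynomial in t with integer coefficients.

-t^8 + t^7 - 2*t^6 + 3*t^5 - 3*t^4 + 4*t^3 - 2*t^2 + 2*t - 1

Derivation:
The presented braid s2 s2 s1^-1 s2 s2 s2 s1^-1 s2 s1 s2^-1 s1 s2 s2^-1 s2^-1 on 3 strands reduces by inverse Markov moves (closure unchanged at each step):
  Deconjugate: the word is γ·β·γ⁻¹ with γ = s2 s2 (prefix) and γ⁻¹ = s2^-1 s2^-1 (suffix); strip both.
Reduced to β = s1^-1 s2 s2 s2 s1^-1 s2 s1 s2^-1 s1 s2 on 3 strands, 10 crossings.
Compute on β:
Braid: s1^-1 s2 s2 s2 s1^-1 s2 s1 s2^-1 s1 s2 on 3 strands, 10 crossings.
Writhe w = (#positive) - (#negative) = 7 - 3 = 4.
State-sum expansion of <K>. There are 2^10 = 1024 states.
Smooth each crossing (0=||, 1=⌣⌢); contribution A^(Σ sign_k(1-2s_k)) * d^(L-1).
Tabulate the states by total A-exponent and number of loops L (A-exp: L × count):
  A^10: L=2 ×1
  A^8: L=1 ×5, L=3 ×5
  A^6: L=2 ×39, L=4 ×6
  A^4: L=1 ×34, L=3 ×85, L=5 ×1
  A^2: L=2 ×138, L=4 ×72
  A^0: L=1 ×48, L=3 ×167, L=5 ×37
  A^-2: L=2 ×91, L=4 ×109, L=6 ×10
  A^-4: L=3 ×82, L=5 ×37, L=7 ×1
  A^-6: L=4 ×40, L=6 ×5
  A^-8: L=5 ×10
  A^-10: L=6 ×1
Each group contributes A^e * Σ count * d^(L-1):
Powers of d = -A^2 - A^-2: d^2 = A^4 + 2 + A^-4; d^3 = -A^6 - 3*A^2 - 3*A^-2 - A^-6; d^4 = A^8 + 4*A^4 + 6 + 4*A^-4 + A^-8; d^5 = -A^10 - 5*A^6 - 10*A^2 - 10*A^-2 - 5*A^-6 - A^-10; d^6 = A^12 + 6*A^8 + 15*A^4 + 20 + 15*A^-4 + 6*A^-8 + A^-12.
  A^10 * (d) = -A^12 - A^8
  A^8 * (5 + 5*d^2) = 5*A^12 + 15*A^8 + 5*A^4
  A^6 * (39*d + 6*d^3) = -6*A^12 - 57*A^8 - 57*A^4 - 6
  A^4 * (34 + 85*d^2 + d^4) = A^12 + 89*A^8 + 210*A^4 + 89 + A^-4
  A^2 * (138*d + 72*d^3) = -72*A^8 - 354*A^4 - 354 - 72*A^-4
  A^0 * (48 + 167*d^2 + 37*d^4) = 37*A^8 + 315*A^4 + 604 + 315*A^-4 + 37*A^-8
  A^-2 * (91*d + 109*d^3 + 10*d^5) = -10*A^8 - 159*A^4 - 518 - 518*A^-4 - 159*A^-8 - 10*A^-12
  A^-4 * (82*d^2 + 37*d^4 + d^6) = A^8 + 43*A^4 + 245 + 406*A^-4 + 245*A^-8 + 43*A^-12 + A^-16
  A^-6 * (40*d^3 + 5*d^5) = -5*A^4 - 65 - 170*A^-4 - 170*A^-8 - 65*A^-12 - 5*A^-16
  A^-8 * (10*d^4) = 10 + 40*A^-4 + 60*A^-8 + 40*A^-12 + 10*A^-16
  A^-10 * (d^5) = -1 - 5*A^-4 - 10*A^-8 - 10*A^-12 - 5*A^-16 - A^-20
Summing the groups: <K> = -A^12 + 2*A^8 - 2*A^4 + 4 - 3*A^-4 + 3*A^-8 - 2*A^-12 + A^-16 - A^-20
Normalise by the writhe: (-A^3)^(-w) = (-A^3)^(-4) = A^-12, so f(A) = A^-12 * <K> = -1 + 2*A^-4 - 2*A^-8 + 4*A^-12 - 3*A^-16 + 3*A^-20 - 2*A^-24 + A^-28 - A^-32.
Substitute A = t^(-1/4), i.e. A^e → t^(-e/4): V(t) = -t^8 + t^7 - 2*t^6 + 3*t^5 - 3*t^4 + 4*t^3 - 2*t^2 + 2*t - 1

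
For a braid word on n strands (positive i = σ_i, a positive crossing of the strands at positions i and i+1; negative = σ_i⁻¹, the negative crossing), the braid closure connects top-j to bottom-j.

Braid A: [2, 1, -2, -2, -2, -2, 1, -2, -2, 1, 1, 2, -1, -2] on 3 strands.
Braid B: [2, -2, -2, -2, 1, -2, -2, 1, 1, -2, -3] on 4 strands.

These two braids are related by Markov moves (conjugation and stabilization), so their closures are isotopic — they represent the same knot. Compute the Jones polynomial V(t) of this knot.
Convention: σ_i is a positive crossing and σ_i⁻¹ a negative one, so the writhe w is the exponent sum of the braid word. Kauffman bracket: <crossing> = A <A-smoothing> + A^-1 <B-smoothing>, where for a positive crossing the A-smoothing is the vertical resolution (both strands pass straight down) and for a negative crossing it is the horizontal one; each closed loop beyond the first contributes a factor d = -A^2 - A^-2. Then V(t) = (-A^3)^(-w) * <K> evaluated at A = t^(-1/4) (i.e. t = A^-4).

Markov-equivalent braids have isotopic closures, hence identical knot invariants. Strip the Markov moves from each word to reach a common short braid β, then compute V(t) once on β.
Braid A: s2 s1 s2^-1 s2^-1 s2^-1 s2^-1 s1 s2^-1 s2^-1 s1 s1 s2 s1^-1 s2^-1 on 3 strands reduces by inverse Markov moves (closure unchanged at each step):
  Deconjugate: the word is γ·β·γ⁻¹ with γ = s2 (prefix) and γ⁻¹ = s2^-1 (suffix); strip both.
  Deconjugate: the word is γ·β·γ⁻¹ with γ = s1 s2^-1 (prefix) and γ⁻¹ = s2 s1^-1 (suffix); strip both.
Reduced to β = s2^-1 s2^-1 s2^-1 s1 s2^-1 s2^-1 s1 s1 on 3 strands, 8 crossings.
Braid B: s2 s2^-1 s2^-1 s2^-1 s1 s2^-1 s2^-1 s1 s1 s2^-1 s3^-1 on 4 strands reduces by inverse Markov moves (closure unchanged at each step):
  Destabilize: the word has the form β·s3^-1 where s3^-1 occurs only as the final letter (β ∈ B_3); drop it and the last strand → 3 strands.
  Deconjugate: the word is γ·β·γ⁻¹ with γ = s2 (prefix) and γ⁻¹ = s2^-1 (suffix); strip both.
Reduced to β = s2^-1 s2^-1 s2^-1 s1 s2^-1 s2^-1 s1 s1 on 3 strands, 8 crossings.
Both give the same β = s2^-1 s2^-1 s2^-1 s1 s2^-1 s2^-1 s1 s1 on 3 strands, so one state sum suffices:
Braid: s2^-1 s2^-1 s2^-1 s1 s2^-1 s2^-1 s1 s1 on 3 strands, 8 crossings.
Writhe w = (#positive) - (#negative) = 3 - 5 = -2.
Computing the Kauffman bracket via state sum. There are 2^8 = 256 states.
Each crossing splits two ways (0=vertical, 1=horizontal). The state's weight is A^(#A-smoothings - #B-smoothings) * d^(loops - 1).
Tabulate the states by total A-exponent and number of loops L (A-exp: L × count):
  A^8: L=6 ×1
  A^6: L=5 ×8
  A^4: L=4 ×27, L=6 ×1
  A^2: L=3 ×50, L=5 ×6
  A^0: L=2 ×53, L=4 ×17
  A^-2: L=1 ×27, L=3 ×28, L=5 ×1
  A^-4: L=2 ×24, L=4 ×4
  A^-6: L=3 ×8
  A^-8: L=4 ×1
Each group contributes A^e * Σ count * d^(L-1):
Powers of d = -A^2 - A^-2: d^2 = A^4 + 2 + A^-4; d^3 = -A^6 - 3*A^2 - 3*A^-2 - A^-6; d^4 = A^8 + 4*A^4 + 6 + 4*A^-4 + A^-8; d^5 = -A^10 - 5*A^6 - 10*A^2 - 10*A^-2 - 5*A^-6 - A^-10.
  A^8 * (d^5) = -A^18 - 5*A^14 - 10*A^10 - 10*A^6 - 5*A^2 - A^-2
  A^6 * (8*d^4) = 8*A^14 + 32*A^10 + 48*A^6 + 32*A^2 + 8*A^-2
  A^4 * (27*d^3 + d^5) = -A^14 - 32*A^10 - 91*A^6 - 91*A^2 - 32*A^-2 - A^-6
  A^2 * (50*d^2 + 6*d^4) = 6*A^10 + 74*A^6 + 136*A^2 + 74*A^-2 + 6*A^-6
  A^0 * (53*d + 17*d^3) = -17*A^6 - 104*A^2 - 104*A^-2 - 17*A^-6
  A^-2 * (27 + 28*d^2 + d^4) = A^6 + 32*A^2 + 89*A^-2 + 32*A^-6 + A^-10
  A^-4 * (24*d + 4*d^3) = -4*A^2 - 36*A^-2 - 36*A^-6 - 4*A^-10
  A^-6 * (8*d^2) = 8*A^-2 + 16*A^-6 + 8*A^-10
  A^-8 * (d^3) = -A^-2 - 3*A^-6 - 3*A^-10 - A^-14
Summing the groups: <K> = -A^18 + 2*A^14 - 4*A^10 + 5*A^6 - 4*A^2 + 5*A^-2 - 3*A^-6 + 2*A^-10 - A^-14
Normalise by the writhe: (-A^3)^(-w) = (-A^3)^(2) = A^6, so f(A) = A^6 * <K> = -A^24 + 2*A^20 - 4*A^16 + 5*A^12 - 4*A^8 + 5*A^4 - 3 + 2*A^-4 - A^-8.
Substitute A = t^(-1/4), i.e. A^e → t^(-e/4): V(t) = -t^2 + 2*t - 3 + 5*t^-1 - 4*t^-2 + 5*t^-3 - 4*t^-4 + 2*t^-5 - t^-6

Answer: -t^2 + 2*t - 3 + 5*t^-1 - 4*t^-2 + 5*t^-3 - 4*t^-4 + 2*t^-5 - t^-6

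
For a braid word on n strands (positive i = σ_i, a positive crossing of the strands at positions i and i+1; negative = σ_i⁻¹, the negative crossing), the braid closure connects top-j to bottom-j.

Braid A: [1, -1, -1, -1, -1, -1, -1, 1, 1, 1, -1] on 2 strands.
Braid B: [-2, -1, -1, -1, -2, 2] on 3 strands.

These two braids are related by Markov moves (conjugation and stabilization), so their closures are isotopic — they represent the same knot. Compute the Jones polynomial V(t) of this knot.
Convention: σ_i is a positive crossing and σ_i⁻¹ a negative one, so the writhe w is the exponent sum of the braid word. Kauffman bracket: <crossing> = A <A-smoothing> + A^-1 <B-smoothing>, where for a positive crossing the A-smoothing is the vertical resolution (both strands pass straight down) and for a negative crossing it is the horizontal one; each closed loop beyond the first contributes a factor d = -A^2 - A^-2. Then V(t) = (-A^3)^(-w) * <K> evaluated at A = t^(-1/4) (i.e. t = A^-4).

t^-1 + t^-3 - t^-4

Derivation:
Markov-equivalent braids have isotopic closures, hence identical knot invariants. Strip the Markov moves from each word to reach a common short braid β, then compute V(t) once on β.
Braid A: s1 s1^-1 s1^-1 s1^-1 s1^-1 s1^-1 s1^-1 s1 s1 s1 s1^-1 on 2 strands reduces by inverse Markov moves (closure unchanged at each step):
  Deconjugate: the word is γ·β·γ⁻¹ with γ = s1 (prefix) and γ⁻¹ = s1^-1 (suffix); strip both.
  Deconjugate: the word is γ·β·γ⁻¹ with γ = s1^-1 (prefix) and γ⁻¹ = s1 (suffix); strip both.
  Deconjugate: the word is γ·β·γ⁻¹ with γ = s1^-1 s1^-1 (prefix) and γ⁻¹ = s1 s1 (suffix); strip both.
Reduced to β = s1^-1 s1^-1 s1^-1 on 2 strands, 3 crossings.
Braid B: s2^-1 s1^-1 s1^-1 s1^-1 s2^-1 s2 on 3 strands reduces by inverse Markov moves (closure unchanged at each step):
  Deconjugate: the word is γ·β·γ⁻¹ with γ = s2^-1 (prefix) and γ⁻¹ = s2 (suffix); strip both.
  Destabilize: the word has the form β·s2^-1 where s2^-1 occurs only as the final letter (β ∈ B_2); drop it and the last strand → 2 strands.
Reduced to β = s1^-1 s1^-1 s1^-1 on 2 strands, 3 crossings.
Both give the same β = s1^-1 s1^-1 s1^-1 on 2 strands, so one state sum suffices:
Braid: s1^-1 s1^-1 s1^-1 on 2 strands, 3 crossings.
Writhe w = (#positive) - (#negative) = 0 - 3 = -3.
Enumerate smoothing states for the bracket polynomial. There are 2^3 = 8 states.
Smooth each crossing (0=||, 1=⌣⌢); contribution A^(Σ sign_k(1-2s_k)) * d^(L-1).
  state 000: A-exp=-3, loops=2, term = A^-3 * d^1
  state 001: A-exp=-1, loops=1, term = A^-1 * d^0
  state 010: A-exp=-1, loops=1, term = A^-1 * d^0
  state 011: A-exp=+1, loops=2, term = A^1 * d^1
  state 100: A-exp=-1, loops=1, term = A^-1 * d^0
  state 101: A-exp=+1, loops=2, term = A^1 * d^1
  state 110: A-exp=+1, loops=2, term = A^1 * d^1
  state 111: A-exp=+3, loops=3, term = A^3 * d^2
Collect the terms by A-exponent (count of states per loop number):
Powers of d = -A^2 - A^-2: d^2 = A^4 + 2 + A^-4.
  A^3 * (d^2) = A^7 + 2*A^3 + A^-1
  A^1 * (3*d) = -3*A^3 - 3*A^-1
  A^-1 * (3) = 3*A^-1
  A^-3 * (d) = -A^-1 - A^-5
Summing the groups: <K> = A^7 - A^3 - A^-5
Normalise by the writhe: (-A^3)^(-w) = (-A^3)^(3) = -A^9, so f(A) = -A^9 * <K> = -A^16 + A^12 + A^4.
Substitute A = t^(-1/4), i.e. A^e → t^(-e/4): V(t) = t^-1 + t^-3 - t^-4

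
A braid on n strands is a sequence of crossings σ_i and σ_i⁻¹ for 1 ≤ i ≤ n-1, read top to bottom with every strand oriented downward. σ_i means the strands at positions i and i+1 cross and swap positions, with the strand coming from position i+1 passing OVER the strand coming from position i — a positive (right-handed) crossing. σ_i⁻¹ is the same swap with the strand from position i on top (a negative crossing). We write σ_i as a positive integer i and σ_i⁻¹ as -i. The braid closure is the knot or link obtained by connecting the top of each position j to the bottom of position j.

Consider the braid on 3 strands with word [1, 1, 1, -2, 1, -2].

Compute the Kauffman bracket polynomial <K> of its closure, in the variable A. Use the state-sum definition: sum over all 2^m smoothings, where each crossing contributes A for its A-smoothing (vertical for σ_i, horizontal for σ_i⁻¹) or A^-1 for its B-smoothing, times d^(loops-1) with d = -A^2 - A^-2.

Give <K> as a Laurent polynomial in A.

Braid: s1 s1 s1 s2^-1 s1 s2^-1 on 3 strands, 6 crossings.
Writhe w = (#positive) - (#negative) = 4 - 2 = 2.
State-sum expansion of <K>. There are 2^6 = 64 states.
For each crossing: s=0 is the vertical smoothing, s=1 horizontal. Crossing k contributes A^(sign_k * (1 - 2*s_k)); loop factor d = -A^2 - A^-2.
Tabulate the states by total A-exponent and number of loops L (A-exp: L × count):
  A^6: L=3 ×1
  A^4: L=2 ×6
  A^2: L=1 ×11, L=3 ×4
  A^0: L=2 ×19, L=4 ×1
  A^-2: L=3 ×15
  A^-4: L=4 ×6
  A^-6: L=5 ×1
Each group contributes A^e * Σ count * d^(L-1):
Powers of d = -A^2 - A^-2: d^2 = A^4 + 2 + A^-4; d^3 = -A^6 - 3*A^2 - 3*A^-2 - A^-6; d^4 = A^8 + 4*A^4 + 6 + 4*A^-4 + A^-8.
  A^6 * (d^2) = A^10 + 2*A^6 + A^2
  A^4 * (6*d) = -6*A^6 - 6*A^2
  A^2 * (11 + 4*d^2) = 4*A^6 + 19*A^2 + 4*A^-2
  A^0 * (19*d + d^3) = -A^6 - 22*A^2 - 22*A^-2 - A^-6
  A^-2 * (15*d^2) = 15*A^2 + 30*A^-2 + 15*A^-6
  A^-4 * (6*d^3) = -6*A^2 - 18*A^-2 - 18*A^-6 - 6*A^-10
  A^-6 * (d^4) = A^2 + 4*A^-2 + 6*A^-6 + 4*A^-10 + A^-14
Summing the groups: <K> = A^10 - A^6 + 2*A^2 - 2*A^-2 + 2*A^-6 - 2*A^-10 + A^-14

Answer: A^10 - A^6 + 2*A^2 - 2*A^-2 + 2*A^-6 - 2*A^-10 + A^-14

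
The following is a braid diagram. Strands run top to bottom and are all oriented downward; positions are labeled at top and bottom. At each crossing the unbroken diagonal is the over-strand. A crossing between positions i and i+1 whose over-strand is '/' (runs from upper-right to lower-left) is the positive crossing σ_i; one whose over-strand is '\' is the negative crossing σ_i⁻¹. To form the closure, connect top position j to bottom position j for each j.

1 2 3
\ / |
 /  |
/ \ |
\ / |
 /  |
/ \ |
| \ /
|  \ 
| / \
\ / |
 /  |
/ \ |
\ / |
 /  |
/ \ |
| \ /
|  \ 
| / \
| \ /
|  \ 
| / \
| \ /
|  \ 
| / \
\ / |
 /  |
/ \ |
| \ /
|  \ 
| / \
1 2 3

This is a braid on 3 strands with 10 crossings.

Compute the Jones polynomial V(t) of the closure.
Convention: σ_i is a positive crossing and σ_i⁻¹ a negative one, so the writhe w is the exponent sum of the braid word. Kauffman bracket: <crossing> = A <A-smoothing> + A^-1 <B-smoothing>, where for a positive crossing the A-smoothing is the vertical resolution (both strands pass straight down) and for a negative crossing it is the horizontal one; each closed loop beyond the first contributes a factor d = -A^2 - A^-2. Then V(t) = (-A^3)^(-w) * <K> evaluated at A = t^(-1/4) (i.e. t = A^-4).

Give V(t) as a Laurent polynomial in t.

-t^5 + 3*t^4 - 6*t^3 + 9*t^2 - 11*t + 13 - 11*t^-1 + 9*t^-2 - 6*t^-3 + 3*t^-4 - t^-5

Derivation:
Reading the diagram top to bottom ('/'-over between positions i,i+1 = s_i, '\'-over = s_i^-1): braid word = s1 s1 s2^-1 s1 s1 s2^-1 s2^-1 s2^-1 s1 s2^-1.
Braid: s1 s1 s2^-1 s1 s1 s2^-1 s2^-1 s2^-1 s1 s2^-1 on 3 strands, 10 crossings.
Writhe w = (#positive) - (#negative) = 5 - 5 = 0.
State-sum expansion of <K>. There are 2^10 = 1024 states.
For each crossing: s=0 is the vertical smoothing, s=1 horizontal. Crossing k contributes A^(sign_k * (1 - 2*s_k)); loop factor d = -A^2 - A^-2.
Tabulate the states by total A-exponent and number of loops L (A-exp: L × count):
  A^10: L=6 ×1
  A^8: L=5 ×10
  A^6: L=4 ×43, L=6 ×2
  A^4: L=3 ×98, L=5 ×22
  A^2: L=2 ×121, L=4 ×83, L=6 ×6
  A^0: L=1 ×73, L=3 ×140, L=5 ×38, L=7 ×1
  A^-2: L=2 ×121, L=4 ×79, L=6 ×10
  A^-4: L=3 ×95, L=5 ×24, L=7 ×1
  A^-6: L=4 ×42, L=6 ×3
  A^-8: L=5 ×10
  A^-10: L=6 ×1
Each group contributes A^e * Σ count * d^(L-1):
Powers of d = -A^2 - A^-2: d^2 = A^4 + 2 + A^-4; d^3 = -A^6 - 3*A^2 - 3*A^-2 - A^-6; d^4 = A^8 + 4*A^4 + 6 + 4*A^-4 + A^-8; d^5 = -A^10 - 5*A^6 - 10*A^2 - 10*A^-2 - 5*A^-6 - A^-10; d^6 = A^12 + 6*A^8 + 15*A^4 + 20 + 15*A^-4 + 6*A^-8 + A^-12.
  A^10 * (d^5) = -A^20 - 5*A^16 - 10*A^12 - 10*A^8 - 5*A^4 - 1
  A^8 * (10*d^4) = 10*A^16 + 40*A^12 + 60*A^8 + 40*A^4 + 10
  A^6 * (43*d^3 + 2*d^5) = -2*A^16 - 53*A^12 - 149*A^8 - 149*A^4 - 53 - 2*A^-4
  A^4 * (98*d^2 + 22*d^4) = 22*A^12 + 186*A^8 + 328*A^4 + 186 + 22*A^-4
  A^2 * (121*d + 83*d^3 + 6*d^5) = -6*A^12 - 113*A^8 - 430*A^4 - 430 - 113*A^-4 - 6*A^-8
  A^0 * (73 + 140*d^2 + 38*d^4 + d^6) = A^12 + 44*A^8 + 307*A^4 + 601 + 307*A^-4 + 44*A^-8 + A^-12
  A^-2 * (121*d + 79*d^3 + 10*d^5) = -10*A^8 - 129*A^4 - 458 - 458*A^-4 - 129*A^-8 - 10*A^-12
  A^-4 * (95*d^2 + 24*d^4 + d^6) = A^8 + 30*A^4 + 206 + 354*A^-4 + 206*A^-8 + 30*A^-12 + A^-16
  A^-6 * (42*d^3 + 3*d^5) = -3*A^4 - 57 - 156*A^-4 - 156*A^-8 - 57*A^-12 - 3*A^-16
  A^-8 * (10*d^4) = 10 + 40*A^-4 + 60*A^-8 + 40*A^-12 + 10*A^-16
  A^-10 * (d^5) = -1 - 5*A^-4 - 10*A^-8 - 10*A^-12 - 5*A^-16 - A^-20
Summing the groups: <K> = -A^20 + 3*A^16 - 6*A^12 + 9*A^8 - 11*A^4 + 13 - 11*A^-4 + 9*A^-8 - 6*A^-12 + 3*A^-16 - A^-20
Normalise by the writhe: (-A^3)^(-w) = (-A^3)^(0) = 1, so f(A) = 1 * <K> = -A^20 + 3*A^16 - 6*A^12 + 9*A^8 - 11*A^4 + 13 - 11*A^-4 + 9*A^-8 - 6*A^-12 + 3*A^-16 - A^-20.
Substitute A = t^(-1/4), i.e. A^e → t^(-e/4): V(t) = -t^5 + 3*t^4 - 6*t^3 + 9*t^2 - 11*t + 13 - 11*t^-1 + 9*t^-2 - 6*t^-3 + 3*t^-4 - t^-5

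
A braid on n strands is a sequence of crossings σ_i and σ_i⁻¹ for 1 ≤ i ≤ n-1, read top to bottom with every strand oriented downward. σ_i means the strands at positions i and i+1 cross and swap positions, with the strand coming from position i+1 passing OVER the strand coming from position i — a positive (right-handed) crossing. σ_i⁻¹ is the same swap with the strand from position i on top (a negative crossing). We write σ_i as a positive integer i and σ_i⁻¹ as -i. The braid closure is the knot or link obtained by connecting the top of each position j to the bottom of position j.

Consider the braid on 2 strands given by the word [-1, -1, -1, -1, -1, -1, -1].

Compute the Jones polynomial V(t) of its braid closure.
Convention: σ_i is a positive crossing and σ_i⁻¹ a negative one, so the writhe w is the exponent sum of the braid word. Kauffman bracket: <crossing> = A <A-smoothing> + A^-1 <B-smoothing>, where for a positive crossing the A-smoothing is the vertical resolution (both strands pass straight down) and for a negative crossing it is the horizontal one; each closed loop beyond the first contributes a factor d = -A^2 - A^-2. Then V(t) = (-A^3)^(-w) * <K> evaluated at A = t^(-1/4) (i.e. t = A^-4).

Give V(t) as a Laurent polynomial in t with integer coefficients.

Braid: s1^-1 s1^-1 s1^-1 s1^-1 s1^-1 s1^-1 s1^-1 on 2 strands, 7 crossings.
Writhe w = (#positive) - (#negative) = 0 - 7 = -7.
Enumerate smoothing states for the bracket polynomial. There are 2^7 = 128 states.
Smooth each crossing (0=||, 1=⌣⌢); contribution A^(Σ sign_k(1-2s_k)) * d^(L-1).
Tabulate the states by total A-exponent and number of loops L (A-exp: L × count):
  A^7: L=7 ×1
  A^5: L=6 ×7
  A^3: L=5 ×21
  A^1: L=4 ×35
  A^-1: L=3 ×35
  A^-3: L=2 ×21
  A^-5: L=1 ×7
  A^-7: L=2 ×1
Each group contributes A^e * Σ count * d^(L-1):
Powers of d = -A^2 - A^-2: d^2 = A^4 + 2 + A^-4; d^3 = -A^6 - 3*A^2 - 3*A^-2 - A^-6; d^4 = A^8 + 4*A^4 + 6 + 4*A^-4 + A^-8; d^5 = -A^10 - 5*A^6 - 10*A^2 - 10*A^-2 - 5*A^-6 - A^-10; d^6 = A^12 + 6*A^8 + 15*A^4 + 20 + 15*A^-4 + 6*A^-8 + A^-12.
  A^7 * (d^6) = A^19 + 6*A^15 + 15*A^11 + 20*A^7 + 15*A^3 + 6*A^-1 + A^-5
  A^5 * (7*d^5) = -7*A^15 - 35*A^11 - 70*A^7 - 70*A^3 - 35*A^-1 - 7*A^-5
  A^3 * (21*d^4) = 21*A^11 + 84*A^7 + 126*A^3 + 84*A^-1 + 21*A^-5
  A^1 * (35*d^3) = -35*A^7 - 105*A^3 - 105*A^-1 - 35*A^-5
  A^-1 * (35*d^2) = 35*A^3 + 70*A^-1 + 35*A^-5
  A^-3 * (21*d) = -21*A^-1 - 21*A^-5
  A^-5 * (7) = 7*A^-5
  A^-7 * (d) = -A^-5 - A^-9
Summing the groups: <K> = A^19 - A^15 + A^11 - A^7 + A^3 - A^-1 - A^-9
Normalise by the writhe: (-A^3)^(-w) = (-A^3)^(7) = -A^21, so f(A) = -A^21 * <K> = -A^40 + A^36 - A^32 + A^28 - A^24 + A^20 + A^12.
Substitute A = t^(-1/4), i.e. A^e → t^(-e/4): V(t) = t^-3 + t^-5 - t^-6 + t^-7 - t^-8 + t^-9 - t^-10

Answer: t^-3 + t^-5 - t^-6 + t^-7 - t^-8 + t^-9 - t^-10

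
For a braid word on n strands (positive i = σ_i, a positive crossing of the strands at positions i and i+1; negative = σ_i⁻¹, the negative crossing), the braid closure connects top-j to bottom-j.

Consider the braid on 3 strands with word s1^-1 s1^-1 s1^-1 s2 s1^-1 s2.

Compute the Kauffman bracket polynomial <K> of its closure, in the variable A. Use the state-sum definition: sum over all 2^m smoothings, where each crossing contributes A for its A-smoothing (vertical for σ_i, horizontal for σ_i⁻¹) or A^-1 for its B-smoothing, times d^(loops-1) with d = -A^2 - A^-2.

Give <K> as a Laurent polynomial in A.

A^14 - 2*A^10 + 2*A^6 - 2*A^2 + 2*A^-2 - A^-6 + A^-10

Derivation:
Braid: s1^-1 s1^-1 s1^-1 s2 s1^-1 s2 on 3 strands, 6 crossings.
Writhe w = (#positive) - (#negative) = 2 - 4 = -2.
Computing the Kauffman bracket via state sum. There are 2^6 = 64 states.
For each crossing: s=0 is the vertical smoothing, s=1 horizontal. Crossing k contributes A^(sign_k * (1 - 2*s_k)); loop factor d = -A^2 - A^-2.
Tabulate the states by total A-exponent and number of loops L (A-exp: L × count):
  A^6: L=5 ×1
  A^4: L=4 ×6
  A^2: L=3 ×15
  A^0: L=2 ×19, L=4 ×1
  A^-2: L=1 ×11, L=3 ×4
  A^-4: L=2 ×6
  A^-6: L=3 ×1
Each group contributes A^e * Σ count * d^(L-1):
Powers of d = -A^2 - A^-2: d^2 = A^4 + 2 + A^-4; d^3 = -A^6 - 3*A^2 - 3*A^-2 - A^-6; d^4 = A^8 + 4*A^4 + 6 + 4*A^-4 + A^-8.
  A^6 * (d^4) = A^14 + 4*A^10 + 6*A^6 + 4*A^2 + A^-2
  A^4 * (6*d^3) = -6*A^10 - 18*A^6 - 18*A^2 - 6*A^-2
  A^2 * (15*d^2) = 15*A^6 + 30*A^2 + 15*A^-2
  A^0 * (19*d + d^3) = -A^6 - 22*A^2 - 22*A^-2 - A^-6
  A^-2 * (11 + 4*d^2) = 4*A^2 + 19*A^-2 + 4*A^-6
  A^-4 * (6*d) = -6*A^-2 - 6*A^-6
  A^-6 * (d^2) = A^-2 + 2*A^-6 + A^-10
Summing the groups: <K> = A^14 - 2*A^10 + 2*A^6 - 2*A^2 + 2*A^-2 - A^-6 + A^-10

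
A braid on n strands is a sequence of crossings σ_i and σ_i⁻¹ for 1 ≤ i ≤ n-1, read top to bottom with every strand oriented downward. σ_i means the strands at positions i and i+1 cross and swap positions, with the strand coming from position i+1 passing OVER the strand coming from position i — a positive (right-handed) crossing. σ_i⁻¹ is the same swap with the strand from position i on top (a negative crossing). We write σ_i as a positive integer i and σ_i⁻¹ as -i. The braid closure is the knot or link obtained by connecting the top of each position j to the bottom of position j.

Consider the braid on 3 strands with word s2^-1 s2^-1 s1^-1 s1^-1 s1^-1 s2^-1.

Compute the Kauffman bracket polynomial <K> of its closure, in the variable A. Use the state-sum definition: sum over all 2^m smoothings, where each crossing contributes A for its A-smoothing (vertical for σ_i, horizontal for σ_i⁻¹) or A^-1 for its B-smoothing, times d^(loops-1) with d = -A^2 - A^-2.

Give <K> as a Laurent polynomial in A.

Braid: s2^-1 s2^-1 s1^-1 s1^-1 s1^-1 s2^-1 on 3 strands, 6 crossings.
Writhe w = (#positive) - (#negative) = 0 - 6 = -6.
Computing the Kauffman bracket via state sum. There are 2^6 = 64 states.
Smooth each crossing (0=||, 1=⌣⌢); contribution A^(Σ sign_k(1-2s_k)) * d^(L-1).
Tabulate the states by total A-exponent and number of loops L (A-exp: L × count):
  A^6: L=5 ×1
  A^4: L=4 ×6
  A^2: L=3 ×15
  A^0: L=2 ×18, L=4 ×2
  A^-2: L=1 ×9, L=3 ×6
  A^-4: L=2 ×6
  A^-6: L=3 ×1
Each group contributes A^e * Σ count * d^(L-1):
Powers of d = -A^2 - A^-2: d^2 = A^4 + 2 + A^-4; d^3 = -A^6 - 3*A^2 - 3*A^-2 - A^-6; d^4 = A^8 + 4*A^4 + 6 + 4*A^-4 + A^-8.
  A^6 * (d^4) = A^14 + 4*A^10 + 6*A^6 + 4*A^2 + A^-2
  A^4 * (6*d^3) = -6*A^10 - 18*A^6 - 18*A^2 - 6*A^-2
  A^2 * (15*d^2) = 15*A^6 + 30*A^2 + 15*A^-2
  A^0 * (18*d + 2*d^3) = -2*A^6 - 24*A^2 - 24*A^-2 - 2*A^-6
  A^-2 * (9 + 6*d^2) = 6*A^2 + 21*A^-2 + 6*A^-6
  A^-4 * (6*d) = -6*A^-2 - 6*A^-6
  A^-6 * (d^2) = A^-2 + 2*A^-6 + A^-10
Summing the groups: <K> = A^14 - 2*A^10 + A^6 - 2*A^2 + 2*A^-2 + A^-10

Answer: A^14 - 2*A^10 + A^6 - 2*A^2 + 2*A^-2 + A^-10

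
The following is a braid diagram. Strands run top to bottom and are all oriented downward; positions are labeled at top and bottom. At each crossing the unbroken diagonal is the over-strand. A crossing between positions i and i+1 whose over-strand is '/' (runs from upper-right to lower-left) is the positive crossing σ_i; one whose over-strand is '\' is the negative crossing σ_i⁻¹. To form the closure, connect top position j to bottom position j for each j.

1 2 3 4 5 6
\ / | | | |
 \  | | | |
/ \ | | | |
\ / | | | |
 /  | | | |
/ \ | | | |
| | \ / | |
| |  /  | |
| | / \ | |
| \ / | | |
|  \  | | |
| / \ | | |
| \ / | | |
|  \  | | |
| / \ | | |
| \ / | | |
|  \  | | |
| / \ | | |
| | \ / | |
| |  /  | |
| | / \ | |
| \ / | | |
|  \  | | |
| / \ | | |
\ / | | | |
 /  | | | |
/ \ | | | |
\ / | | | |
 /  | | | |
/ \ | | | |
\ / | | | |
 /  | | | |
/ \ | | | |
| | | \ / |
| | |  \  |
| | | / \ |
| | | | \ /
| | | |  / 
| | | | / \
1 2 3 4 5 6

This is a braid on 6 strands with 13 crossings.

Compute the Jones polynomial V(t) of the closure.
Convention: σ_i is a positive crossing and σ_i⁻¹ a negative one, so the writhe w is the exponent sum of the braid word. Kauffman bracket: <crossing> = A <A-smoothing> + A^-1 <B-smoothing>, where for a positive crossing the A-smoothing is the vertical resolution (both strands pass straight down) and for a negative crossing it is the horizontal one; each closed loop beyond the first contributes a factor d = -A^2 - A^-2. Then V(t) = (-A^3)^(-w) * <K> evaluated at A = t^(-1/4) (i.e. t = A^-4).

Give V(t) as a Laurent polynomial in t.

-t^5 + 2*t^4 - 3*t^3 + 5*t^2 - 5*t + 6 - 5*t^-1 + 3*t^-2 - 2*t^-3 + t^-4

Derivation:
Reading the diagram top to bottom ('/'-over between positions i,i+1 = s_i, '\'-over = s_i^-1): braid word = s1^-1 s1 s3 s2^-1 s2^-1 s2^-1 s3 s2^-1 s1 s1 s1 s4^-1 s5.
The presented braid s1^-1 s1 s3 s2^-1 s2^-1 s2^-1 s3 s2^-1 s1 s1 s1 s4^-1 s5 on 6 strands reduces by inverse Markov moves (closure unchanged at each step):
  Destabilize: the word has the form β·s5 where s5 occurs only as the final letter (β ∈ B_5); drop it and the last strand → 5 strands.
  Destabilize: the word has the form β·s4^-1 where s4^-1 occurs only as the final letter (β ∈ B_4); drop it and the last strand → 4 strands.
  Deconjugate: the word is γ·β·γ⁻¹ with γ = s1^-1 (prefix) and γ⁻¹ = s1 (suffix); strip both.
Reduced to β = s1 s3 s2^-1 s2^-1 s2^-1 s3 s2^-1 s1 s1 on 4 strands, 9 crossings.
Compute on β:
Braid: s1 s3 s2^-1 s2^-1 s2^-1 s3 s2^-1 s1 s1 on 4 strands, 9 crossings.
Writhe w = (#positive) - (#negative) = 5 - 4 = 1.
Enumerate smoothing states for the bracket polynomial. There are 2^9 = 512 states.
Each crossing splits two ways (0=vertical, 1=horizontal). The state's weight is A^(#A-smoothings - #B-smoothings) * d^(loops - 1).
Tabulate the states by total A-exponent and number of loops L (A-exp: L × count):
  A^9: L=6 ×1
  A^7: L=5 ×9
  A^5: L=4 ×33, L=6 ×3
  A^3: L=3 ×64, L=5 ×19, L=7 ×1
  A^1: L=2 ×68, L=4 ×52, L=6 ×6
  A^-1: L=1 ×33, L=3 ×75, L=5 ×18
  A^-3: L=2 ×51, L=4 ×32, L=6 ×1
  A^-5: L=3 ×32, L=5 ×4
  A^-7: L=4 ×9
  A^-9: L=5 ×1
Each group contributes A^e * Σ count * d^(L-1):
Powers of d = -A^2 - A^-2: d^2 = A^4 + 2 + A^-4; d^3 = -A^6 - 3*A^2 - 3*A^-2 - A^-6; d^4 = A^8 + 4*A^4 + 6 + 4*A^-4 + A^-8; d^5 = -A^10 - 5*A^6 - 10*A^2 - 10*A^-2 - 5*A^-6 - A^-10; d^6 = A^12 + 6*A^8 + 15*A^4 + 20 + 15*A^-4 + 6*A^-8 + A^-12.
  A^9 * (d^5) = -A^19 - 5*A^15 - 10*A^11 - 10*A^7 - 5*A^3 - A^-1
  A^7 * (9*d^4) = 9*A^15 + 36*A^11 + 54*A^7 + 36*A^3 + 9*A^-1
  A^5 * (33*d^3 + 3*d^5) = -3*A^15 - 48*A^11 - 129*A^7 - 129*A^3 - 48*A^-1 - 3*A^-5
  A^3 * (64*d^2 + 19*d^4 + d^6) = A^15 + 25*A^11 + 155*A^7 + 262*A^3 + 155*A^-1 + 25*A^-5 + A^-9
  A^1 * (68*d + 52*d^3 + 6*d^5) = -6*A^11 - 82*A^7 - 284*A^3 - 284*A^-1 - 82*A^-5 - 6*A^-9
  A^-1 * (33 + 75*d^2 + 18*d^4) = 18*A^7 + 147*A^3 + 291*A^-1 + 147*A^-5 + 18*A^-9
  A^-3 * (51*d + 32*d^3 + d^5) = -A^7 - 37*A^3 - 157*A^-1 - 157*A^-5 - 37*A^-9 - A^-13
  A^-5 * (32*d^2 + 4*d^4) = 4*A^3 + 48*A^-1 + 88*A^-5 + 48*A^-9 + 4*A^-13
  A^-7 * (9*d^3) = -9*A^-1 - 27*A^-5 - 27*A^-9 - 9*A^-13
  A^-9 * (d^4) = A^-1 + 4*A^-5 + 6*A^-9 + 4*A^-13 + A^-17
Summing the groups: <K> = -A^19 + 2*A^15 - 3*A^11 + 5*A^7 - 6*A^3 + 5*A^-1 - 5*A^-5 + 3*A^-9 - 2*A^-13 + A^-17
Normalise by the writhe: (-A^3)^(-w) = (-A^3)^(-1) = -A^-3, so f(A) = -A^-3 * <K> = A^16 - 2*A^12 + 3*A^8 - 5*A^4 + 6 - 5*A^-4 + 5*A^-8 - 3*A^-12 + 2*A^-16 - A^-20.
Substitute A = t^(-1/4), i.e. A^e → t^(-e/4): V(t) = -t^5 + 2*t^4 - 3*t^3 + 5*t^2 - 5*t + 6 - 5*t^-1 + 3*t^-2 - 2*t^-3 + t^-4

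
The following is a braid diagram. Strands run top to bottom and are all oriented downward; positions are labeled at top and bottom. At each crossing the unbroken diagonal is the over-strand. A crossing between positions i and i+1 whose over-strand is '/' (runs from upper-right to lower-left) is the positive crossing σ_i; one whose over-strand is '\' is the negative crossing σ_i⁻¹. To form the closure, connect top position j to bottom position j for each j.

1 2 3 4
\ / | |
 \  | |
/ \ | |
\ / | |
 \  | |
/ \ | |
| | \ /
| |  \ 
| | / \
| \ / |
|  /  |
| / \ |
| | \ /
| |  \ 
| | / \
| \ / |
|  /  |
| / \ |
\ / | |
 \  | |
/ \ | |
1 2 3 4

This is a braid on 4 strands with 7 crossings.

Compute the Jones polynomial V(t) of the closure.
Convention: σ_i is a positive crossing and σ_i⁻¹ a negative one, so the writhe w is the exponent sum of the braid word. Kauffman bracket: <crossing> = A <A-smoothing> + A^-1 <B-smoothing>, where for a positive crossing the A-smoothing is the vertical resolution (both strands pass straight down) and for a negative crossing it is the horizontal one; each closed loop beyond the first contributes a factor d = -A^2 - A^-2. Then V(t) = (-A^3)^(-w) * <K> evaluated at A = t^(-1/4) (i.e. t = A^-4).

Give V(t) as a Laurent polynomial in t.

t - 1 + 2*t^-1 - 3*t^-2 + 3*t^-3 - 2*t^-4 + 2*t^-5 - t^-6

Derivation:
Reading the diagram top to bottom ('/'-over between positions i,i+1 = s_i, '\'-over = s_i^-1): braid word = s1^-1 s1^-1 s3^-1 s2 s3^-1 s2 s1^-1.
Braid: s1^-1 s1^-1 s3^-1 s2 s3^-1 s2 s1^-1 on 4 strands, 7 crossings.
Writhe w = (#positive) - (#negative) = 2 - 5 = -3.
State-sum expansion of <K>. There are 2^7 = 128 states.
Each crossing splits two ways (0=vertical, 1=horizontal). The state's weight is A^(#A-smoothings - #B-smoothings) * d^(loops - 1).
Tabulate the states by total A-exponent and number of loops L (A-exp: L × count):
  A^7: L=5 ×1
  A^5: L=4 ×7
  A^3: L=3 ×20, L=5 ×1
  A^1: L=2 ×27, L=4 ×8
  A^-1: L=1 ×15, L=3 ×19, L=5 ×1
  A^-3: L=2 ×17, L=4 ×4
  A^-5: L=3 ×7
  A^-7: L=4 ×1
Each group contributes A^e * Σ count * d^(L-1):
Powers of d = -A^2 - A^-2: d^2 = A^4 + 2 + A^-4; d^3 = -A^6 - 3*A^2 - 3*A^-2 - A^-6; d^4 = A^8 + 4*A^4 + 6 + 4*A^-4 + A^-8.
  A^7 * (d^4) = A^15 + 4*A^11 + 6*A^7 + 4*A^3 + A^-1
  A^5 * (7*d^3) = -7*A^11 - 21*A^7 - 21*A^3 - 7*A^-1
  A^3 * (20*d^2 + d^4) = A^11 + 24*A^7 + 46*A^3 + 24*A^-1 + A^-5
  A^1 * (27*d + 8*d^3) = -8*A^7 - 51*A^3 - 51*A^-1 - 8*A^-5
  A^-1 * (15 + 19*d^2 + d^4) = A^7 + 23*A^3 + 59*A^-1 + 23*A^-5 + A^-9
  A^-3 * (17*d + 4*d^3) = -4*A^3 - 29*A^-1 - 29*A^-5 - 4*A^-9
  A^-5 * (7*d^2) = 7*A^-1 + 14*A^-5 + 7*A^-9
  A^-7 * (d^3) = -A^-1 - 3*A^-5 - 3*A^-9 - A^-13
Summing the groups: <K> = A^15 - 2*A^11 + 2*A^7 - 3*A^3 + 3*A^-1 - 2*A^-5 + A^-9 - A^-13
Normalise by the writhe: (-A^3)^(-w) = (-A^3)^(3) = -A^9, so f(A) = -A^9 * <K> = -A^24 + 2*A^20 - 2*A^16 + 3*A^12 - 3*A^8 + 2*A^4 - 1 + A^-4.
Substitute A = t^(-1/4), i.e. A^e → t^(-e/4): V(t) = t - 1 + 2*t^-1 - 3*t^-2 + 3*t^-3 - 2*t^-4 + 2*t^-5 - t^-6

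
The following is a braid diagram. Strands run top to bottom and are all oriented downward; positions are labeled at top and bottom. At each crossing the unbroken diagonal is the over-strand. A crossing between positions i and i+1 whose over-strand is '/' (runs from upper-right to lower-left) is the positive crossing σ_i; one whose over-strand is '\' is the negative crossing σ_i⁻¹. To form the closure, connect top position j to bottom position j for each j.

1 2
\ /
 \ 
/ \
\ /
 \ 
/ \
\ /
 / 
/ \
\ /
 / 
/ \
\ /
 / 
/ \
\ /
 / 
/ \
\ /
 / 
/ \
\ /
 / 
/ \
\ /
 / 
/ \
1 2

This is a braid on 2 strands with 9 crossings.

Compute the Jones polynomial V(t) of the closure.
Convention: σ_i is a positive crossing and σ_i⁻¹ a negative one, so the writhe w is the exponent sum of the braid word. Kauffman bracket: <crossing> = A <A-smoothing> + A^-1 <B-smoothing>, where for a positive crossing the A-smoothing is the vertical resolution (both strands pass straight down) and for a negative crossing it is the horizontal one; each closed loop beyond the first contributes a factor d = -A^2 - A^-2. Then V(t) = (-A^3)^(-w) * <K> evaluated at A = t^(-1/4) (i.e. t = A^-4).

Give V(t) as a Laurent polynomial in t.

Reading the diagram top to bottom ('/'-over between positions i,i+1 = s_i, '\'-over = s_i^-1): braid word = s1^-1 s1^-1 s1 s1 s1 s1 s1 s1 s1.
The presented braid s1^-1 s1^-1 s1 s1 s1 s1 s1 s1 s1 on 2 strands reduces by inverse Markov moves (closure unchanged at each step):
  Deconjugate: the word is γ·β·γ⁻¹ with γ = s1^-1 s1^-1 (prefix) and γ⁻¹ = s1 s1 (suffix); strip both.
Reduced to β = s1 s1 s1 s1 s1 on 2 strands, 5 crossings.
Compute on β:
Braid: s1 s1 s1 s1 s1 on 2 strands, 5 crossings.
Writhe w = (#positive) - (#negative) = 5 - 0 = 5.
Computing the Kauffman bracket via state sum. There are 2^5 = 32 states.
For each crossing: s=0 is the vertical smoothing, s=1 horizontal. Crossing k contributes A^(sign_k * (1 - 2*s_k)); loop factor d = -A^2 - A^-2.
  state 00000: A-exp=+5, loops=2, term = A^5 * d^1
  state 00001: A-exp=+3, loops=1, term = A^3 * d^0
  state 00010: A-exp=+3, loops=1, term = A^3 * d^0
  state 00011: A-exp=+1, loops=2, term = A^1 * d^1
  state 00100: A-exp=+3, loops=1, term = A^3 * d^0
  state 00101: A-exp=+1, loops=2, term = A^1 * d^1
  state 00110: A-exp=+1, loops=2, term = A^1 * d^1
  state 00111: A-exp=-1, loops=3, term = A^-1 * d^2
  state 01000: A-exp=+3, loops=1, term = A^3 * d^0
  state 01001: A-exp=+1, loops=2, term = A^1 * d^1
  state 01010: A-exp=+1, loops=2, term = A^1 * d^1
  state 01011: A-exp=-1, loops=3, term = A^-1 * d^2
  state 01100: A-exp=+1, loops=2, term = A^1 * d^1
  state 01101: A-exp=-1, loops=3, term = A^-1 * d^2
  state 01110: A-exp=-1, loops=3, term = A^-1 * d^2
  state 01111: A-exp=-3, loops=4, term = A^-3 * d^3
  state 10000: A-exp=+3, loops=1, term = A^3 * d^0
  state 10001: A-exp=+1, loops=2, term = A^1 * d^1
  state 10010: A-exp=+1, loops=2, term = A^1 * d^1
  state 10011: A-exp=-1, loops=3, term = A^-1 * d^2
  state 10100: A-exp=+1, loops=2, term = A^1 * d^1
  state 10101: A-exp=-1, loops=3, term = A^-1 * d^2
  state 10110: A-exp=-1, loops=3, term = A^-1 * d^2
  state 10111: A-exp=-3, loops=4, term = A^-3 * d^3
  state 11000: A-exp=+1, loops=2, term = A^1 * d^1
  state 11001: A-exp=-1, loops=3, term = A^-1 * d^2
  state 11010: A-exp=-1, loops=3, term = A^-1 * d^2
  state 11011: A-exp=-3, loops=4, term = A^-3 * d^3
  state 11100: A-exp=-1, loops=3, term = A^-1 * d^2
  state 11101: A-exp=-3, loops=4, term = A^-3 * d^3
  state 11110: A-exp=-3, loops=4, term = A^-3 * d^3
  state 11111: A-exp=-5, loops=5, term = A^-5 * d^4
Collect the terms by A-exponent (count of states per loop number):
Powers of d = -A^2 - A^-2: d^2 = A^4 + 2 + A^-4; d^3 = -A^6 - 3*A^2 - 3*A^-2 - A^-6; d^4 = A^8 + 4*A^4 + 6 + 4*A^-4 + A^-8.
  A^5 * (d) = -A^7 - A^3
  A^3 * (5) = 5*A^3
  A^1 * (10*d) = -10*A^3 - 10*A^-1
  A^-1 * (10*d^2) = 10*A^3 + 20*A^-1 + 10*A^-5
  A^-3 * (5*d^3) = -5*A^3 - 15*A^-1 - 15*A^-5 - 5*A^-9
  A^-5 * (d^4) = A^3 + 4*A^-1 + 6*A^-5 + 4*A^-9 + A^-13
Summing the groups: <K> = -A^7 - A^-1 + A^-5 - A^-9 + A^-13
Normalise by the writhe: (-A^3)^(-w) = (-A^3)^(-5) = -A^-15, so f(A) = -A^-15 * <K> = A^-8 + A^-16 - A^-20 + A^-24 - A^-28.
Substitute A = t^(-1/4), i.e. A^e → t^(-e/4): V(t) = -t^7 + t^6 - t^5 + t^4 + t^2

Answer: -t^7 + t^6 - t^5 + t^4 + t^2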